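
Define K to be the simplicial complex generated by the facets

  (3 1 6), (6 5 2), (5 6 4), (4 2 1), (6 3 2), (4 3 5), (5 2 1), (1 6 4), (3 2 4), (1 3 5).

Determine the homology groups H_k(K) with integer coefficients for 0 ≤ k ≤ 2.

We work with the vertex ordering 1 < 2 < 3 < 4 < 5 < 6. The simplices of K, each written with vertices in increasing order, are:

  0-simplices (6): [1], [2], [3], [4], [5], [6]
  1-simplices (15): [1,2], [1,3], [1,4], [1,5], [1,6], [2,3], [2,4], [2,5], [2,6], [3,4], [3,5], [3,6], [4,5], [4,6], [5,6]
  2-simplices (10): [1,2,4], [1,2,5], [1,3,5], [1,3,6], [1,4,6], [2,3,4], [2,3,6], [2,5,6], [3,4,5], [4,5,6]

giving chain groups C_0 ≅ Z^6, C_1 ≅ Z^15, C_2 ≅ Z^10.

∂_1: C_1 → C_0 maps an edge to its endpoints' difference, ∂[p,q] = q − p.
As a 6×15 matrix over Z this has rank 5, with invariant factors (1,1,1,1,1).

∂_2: C_2 → C_1 maps a triangle to the signed sum of its edges. For instance
  ∂[1,4,6] = [4,6] − [1,6] + [1,4],
  ∂[2,3,4] = [3,4] − [2,4] + [2,3].
The 15×10 boundary matrix has rank 10 and Smith normal form diag(1,1,1,1,1,1,1,1,1,2).

Now H_k = ker ∂_k / im ∂_{k+1}, so:

  H_0: rank C_0 − rank ∂_1 = 6 − 5 = 1, and the invariant factors of ∂_1 are all 1, so H_0 = Z.
  H_1: rank ker ∂_1 − rank ∂_2 = (15 − 5) − 10 = 0, and ∂_2 has invariant factor 2 > 1, so H_1 = Z/2.
  H_2: rank ker ∂_2 − rank ∂_3 = (10 − 10) − 0 = 0, and there is no ∂_3, so H_2 = 0.

(K is a triangulation of the real projective plane RP^2.)

H_0 = Z,  H_1 = Z/2,  H_2 = 0.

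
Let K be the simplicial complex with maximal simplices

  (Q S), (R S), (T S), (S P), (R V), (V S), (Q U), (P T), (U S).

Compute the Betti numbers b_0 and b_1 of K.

Order the vertices as P < Q < R < S < T < U < V. Listing each simplex with vertices in this order, K has dimension 1 with simplices:

  0-simplices (7): P, Q, R, S, T, U, V
  1-simplices (9): PS, PT, QS, QU, RS, RV, ST, SU, SV

Hence C_0 ≅ Z^7, C_1 ≅ Z^9.

The boundary map ∂_1: C_1 → C_0 sends each edge [p,q] (with p < q) to q − p.
This gives a 7×9 integer matrix of rank 6; reducing to Smith normal form yields diagonal entries (1,1,1,1,1,1).

Computing H_k = (kernel of ∂_k) / (image of ∂_{k+1}):

  H_0: rank C_0 − rank ∂_1 = 7 − 6 = 1, and the invariant factors of ∂_1 are all 1, so H_0 = Z.
  H_1: rank ker ∂_1 − rank ∂_2 = (9 − 6) − 0 = 3, and there is no ∂_2, so H_1 = Z^3.

As a check, the Euler characteristic is 7 − 9 = -2, which agrees with 1 − 3 = -2.

Hence the Betti numbers are b_0 = 1, b_1 = 3.

b_0 = 1, b_1 = 3.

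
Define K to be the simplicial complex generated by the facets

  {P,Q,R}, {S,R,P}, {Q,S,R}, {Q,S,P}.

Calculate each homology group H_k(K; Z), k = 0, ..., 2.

H_0 ≅ Z,  H_1 = 0,  H_2 ≅ Z.

Fix the vertex order P < Q < R < S and write every simplex with vertices in increasing order. Then dim K = 2 and the simplices of K are:

  0-simplices (4): P, Q, R, S
  1-simplices (6): PQ, PR, PS, QR, QS, RS
  2-simplices (4): PQR, PQS, PRS, QRS

giving chain groups C_0 ≅ Z^4, C_1 ≅ Z^6, C_2 ≅ Z^4.

Boundary ∂_1: C_1 → C_0 maps an edge to its endpoints' difference, ∂[p,q] = q − p. For instance
  ∂PQ = Q − P.
The resulting 4×6 matrix has rank 3, and its Smith normal form has invariant factors (1,1,1).

The boundary map ∂_2: C_2 → C_1 sends each 2-simplex [p,q,r] to [q,r] − [p,r] + [p,q]. For instance
  ∂PRS = RS − PS + PR,
  ∂PQR = QR − PR + PQ.
This gives a 6×4 integer matrix of rank 3; reducing to Smith normal form yields diagonal entries (1,1,1).

Now H_k = ker ∂_k / im ∂_{k+1}, so:

  H_0: rank C_0 − rank ∂_1 = 4 − 3 = 1, and the invariant factors of ∂_1 are all 1, so H_0 ≅ Z.
  H_1: rank ker ∂_1 − rank ∂_2 = (6 − 3) − 3 = 0, and the invariant factors of ∂_2 are all 1, so H_1 ≅ 0.
  H_2: rank ker ∂_2 − rank ∂_3 = (4 − 3) − 0 = 1, and there is no ∂_3, so H_2 ≅ Z.

As a check, the Euler characteristic is 4 − 6 + 4 = 2, which agrees with 1 − 0 + 1 = 2.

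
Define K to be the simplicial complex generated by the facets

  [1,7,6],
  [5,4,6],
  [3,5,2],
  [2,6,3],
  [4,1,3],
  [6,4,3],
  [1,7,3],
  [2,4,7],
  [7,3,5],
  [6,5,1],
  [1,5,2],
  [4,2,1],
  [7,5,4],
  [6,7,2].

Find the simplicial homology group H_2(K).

H_2 = Z.

Fix the vertex order 1 < 2 < 3 < 4 < 5 < 6 < 7 and write every simplex with vertices in increasing order. Then dim K = 2 and the simplices of K are:

  0-simplices (7): [1], [2], [3], [4], [5], [6], [7]
  1-simplices (21): [1,2], [1,3], [1,4], [1,5], [1,6], [1,7], [2,3], [2,4], [2,5], [2,6], [2,7], [3,4], [3,5], [3,6], [3,7], [4,5], [4,6], [4,7], [5,6], [5,7], [6,7]
  2-simplices (14): [1,2,4], [1,2,5], [1,3,4], [1,3,7], [1,5,6], [1,6,7], [2,3,5], [2,3,6], [2,4,7], [2,6,7], [3,4,6], [3,5,7], [4,5,6], [4,5,7]

Hence C_0 ≅ Z^7, C_1 ≅ Z^21, C_2 ≅ Z^14.

∂_1: C_1 → C_0 is given by ∂[p,q] = [q] − [p].
The 7×21 boundary matrix has rank 6 and Smith normal form diag(1,1,1,1,1,1).

Boundary ∂_2: C_2 → C_1 maps a triangle to the signed sum of its edges. For instance
  ∂[2,6,7] = [6,7] − [2,7] + [2,6],
  ∂[4,5,7] = [5,7] − [4,7] + [4,5].
The 21×14 boundary matrix has rank 13 and Smith normal form diag(1,1,1,1,1,1,1,1,1,1,1,1,1).

Computing H_k = (kernel of ∂_k) / (image of ∂_{k+1}):

  H_2: rank ker ∂_2 − rank ∂_3 = (14 − 13) − 0 = 1, and there is no ∂_3, so H_2 ≅ Z.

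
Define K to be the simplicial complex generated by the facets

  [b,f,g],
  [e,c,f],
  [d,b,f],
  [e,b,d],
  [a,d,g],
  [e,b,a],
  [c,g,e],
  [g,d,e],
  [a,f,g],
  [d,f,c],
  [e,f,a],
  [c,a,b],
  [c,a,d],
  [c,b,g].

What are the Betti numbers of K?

b_0 = 1, b_1 = 2, b_2 = 1.

Take the total order a < b < c < d < e < f < g on the vertex set. Then K (dimension 2) consists of the simplices:

  0-simplices (7): a, b, c, d, e, f, g
  1-simplices (21): ab, ac, ad, ae, af, ag, bc, bd, be, bf, bg, cd, ce, cf, cg, de, df, dg, ef, eg, fg
  2-simplices (14): abc, abe, acd, adg, aef, afg, bcg, bde, bdf, bfg, cdf, cef, ceg, deg

giving chain groups C_0 ≅ Z^7, C_1 ≅ Z^21, C_2 ≅ Z^14.

Boundary ∂_1: C_1 → C_0 is given by ∂[p,q] = [q] − [p]. For instance
  ∂ce = e − c.
This gives a 7×21 integer matrix of rank 6; reducing to Smith normal form yields diagonal entries (1,1,1,1,1,1).

Boundary ∂_2: C_2 → C_1 maps a triangle to the signed sum of its edges. For instance
  ∂cef = ef − cf + ce,
  ∂bdf = df − bf + bd.
The resulting 21×14 matrix has rank 13, and its Smith normal form has invariant factors (1,1,1,1,1,1,1,1,1,1,1,1,1).

Reading off H_k = ker ∂_k / im ∂_{k+1}:

  H_0: rank C_0 − rank ∂_1 = 7 − 6 = 1, and the invariant factors of ∂_1 are all 1, so H_0 = Z.
  H_1: rank ker ∂_1 − rank ∂_2 = (21 − 6) − 13 = 2, and the invariant factors of ∂_2 are all 1, so H_1 = Z^2.
  H_2: rank ker ∂_2 − rank ∂_3 = (14 − 13) − 0 = 1, and there is no ∂_3, so H_2 = Z.

(K is a triangulation of the torus T^2.)

Hence the Betti numbers are b_0 = 1, b_1 = 2, b_2 = 1.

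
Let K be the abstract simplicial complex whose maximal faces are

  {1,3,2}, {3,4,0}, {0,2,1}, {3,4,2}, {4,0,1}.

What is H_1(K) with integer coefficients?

Take the total order 0 < 1 < 2 < 3 < 4 on the vertex set. Then K (dimension 2) consists of the simplices:

  0-simplices (5): [0], [1], [2], [3], [4]
  1-simplices (10): [0,1], [0,2], [0,3], [0,4], [1,2], [1,3], [1,4], [2,3], [2,4], [3,4]
  2-simplices (5): [0,1,2], [0,1,4], [0,3,4], [1,2,3], [2,3,4]

Hence C_0 ≅ Z^5, C_1 ≅ Z^10, C_2 ≅ Z^5.

The boundary map ∂_1: C_1 → C_0 sends each edge [p,q] (with p < q) to q − p. For instance
  ∂[2,3] = [3] − [2].
The 5×10 boundary matrix has rank 4 and Smith normal form diag(1,1,1,1).

Boundary ∂_2: C_2 → C_1 sends each 2-simplex [p,q,r] to [q,r] − [p,r] + [p,q]. For instance
  ∂[0,3,4] = [3,4] − [0,4] + [0,3],
  ∂[0,1,4] = [1,4] − [0,4] + [0,1].
The resulting 10×5 matrix has rank 5, and its Smith normal form has invariant factors (1,1,1,1,1).

From H_k ≅ ker(∂_k) / im(∂_{k+1}) we obtain:

  H_1: rank ker ∂_1 − rank ∂_2 = (10 − 4) − 5 = 1, and the invariant factors of ∂_2 are all 1, so H_1 = Z.

(K is a triangulation of the Möbius band.)

H_1 ≅ Z.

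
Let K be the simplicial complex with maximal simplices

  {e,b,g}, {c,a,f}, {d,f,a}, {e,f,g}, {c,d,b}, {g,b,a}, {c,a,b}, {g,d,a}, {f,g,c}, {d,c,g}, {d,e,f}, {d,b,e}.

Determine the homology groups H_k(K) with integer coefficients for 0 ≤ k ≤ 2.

K has 7 vertices, 18 edges, 12 triangles.
rank ∂_0 = 0, rank ∂_1 = 6 ⇒ b_0 = 7 − 0 − 6 = 1; all invariant factors of ∂_1 are 1 so no torsion. So H_0 ≅ Z.
rank ∂_1 = 6, rank ∂_2 = 12 ⇒ b_1 = 18 − 6 − 12 = 0; ∂_2 has invariant factor(s) [2] giving torsion. So H_1 ≅ Z_2.
rank ∂_2 = 12, rank ∂_3 = 0 ⇒ b_2 = 12 − 12 − 0 = 0. So H_2 ≅ 0.

H_0 = Z,  H_1 = Z_2,  H_2 = 0.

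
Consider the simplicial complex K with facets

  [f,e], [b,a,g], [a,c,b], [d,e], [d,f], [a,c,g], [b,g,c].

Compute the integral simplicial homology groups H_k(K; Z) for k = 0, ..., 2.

We work with the vertex ordering a < b < c < d < e < f < g. The simplices of K, each written with vertices in increasing order, are:

  0-simplices (7): a, b, c, d, e, f, g
  1-simplices (9): ab, ac, ag, bc, bg, cg, de, df, ef
  2-simplices (4): abc, abg, acg, bcg

so the chain groups are C_0 ≅ Z^7, C_1 ≅ Z^9, C_2 ≅ Z^4.

Boundary ∂_1: C_1 → C_0 maps an edge to its endpoints' difference, ∂[p,q] = q − p. For instance
  ∂cg = g − c.
The 7×9 boundary matrix has rank 5 and Smith normal form diag(1,1,1,1,1).

∂_2: C_2 → C_1 maps a triangle to the signed sum of its edges. For instance
  ∂abg = bg − ag + ab,
  ∂acg = cg − ag + ac.
As a 9×4 matrix over Z this has rank 3, with invariant factors (1,1,1).

Now H_k = ker ∂_k / im ∂_{k+1}, so:

  H_0: rank C_0 − rank ∂_1 = 7 − 5 = 2, and the invariant factors of ∂_1 are all 1, so H_0 ≅ Z^2.
  H_1: rank ker ∂_1 − rank ∂_2 = (9 − 5) − 3 = 1, and the invariant factors of ∂_2 are all 1, so H_1 ≅ Z.
  H_2: rank ker ∂_2 − rank ∂_3 = (4 − 3) − 0 = 1, and there is no ∂_3, so H_2 ≅ Z.

As a check, the Euler characteristic is 7 − 9 + 4 = 2, which agrees with 2 − 1 + 1 = 2.
(K is a triangulation of the disjoint union of the circle S^1 and the 2-sphere S^2.)

H_0 = Z^2,  H_1 = Z,  H_2 = Z.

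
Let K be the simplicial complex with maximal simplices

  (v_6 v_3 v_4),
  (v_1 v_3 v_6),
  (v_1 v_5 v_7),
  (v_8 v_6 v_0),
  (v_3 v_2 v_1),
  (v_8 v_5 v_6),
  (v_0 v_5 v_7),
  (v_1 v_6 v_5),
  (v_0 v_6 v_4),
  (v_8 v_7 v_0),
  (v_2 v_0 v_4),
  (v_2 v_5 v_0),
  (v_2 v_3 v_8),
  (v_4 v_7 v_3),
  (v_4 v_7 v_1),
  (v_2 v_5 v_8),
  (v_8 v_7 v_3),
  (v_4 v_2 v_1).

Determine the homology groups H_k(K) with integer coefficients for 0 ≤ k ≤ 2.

H_0 = Z,  H_1 = Z ⊕ Z/2,  H_2 = 0.

Fix the vertex order v_0 < v_1 < v_2 < v_3 < v_4 < v_5 < v_6 < v_7 < v_8 and write every simplex with vertices in increasing order. Then dim K = 2 and the simplices of K are:

  0-simplices (9): [v_0], [v_1], [v_2], [v_3], [v_4], [v_5], [v_6], [v_7], [v_8]
  1-simplices (27): (27 of them)
  2-simplices (18): (18 of them)

so the chain groups are C_0 ≅ Z^9, C_1 ≅ Z^27, C_2 ≅ Z^18.

∂_1: C_1 → C_0 maps an edge to its endpoints' difference, ∂[p,q] = q − p. For instance
  ∂[v_1,v_7] = [v_7] − [v_1].
This gives a 9×27 integer matrix of rank 8; reducing to Smith normal form yields diagonal entries (1,1,1,1,1,1,1,1).

Boundary ∂_2: C_2 → C_1 acts by ∂[p,q,r] = [q,r] − [p,r] + [p,q]. For instance
  ∂[v_0,v_6,v_8] = [v_6,v_8] − [v_0,v_8] + [v_0,v_6],
  ∂[v_0,v_5,v_7] = [v_5,v_7] − [v_0,v_7] + [v_0,v_5].
The resulting 27×18 matrix has rank 18, and its Smith normal form has invariant factors (1,1,1,1,1,1,1,1,1,1,1,1,1,1,1,1,1,2).

From H_k ≅ ker(∂_k) / im(∂_{k+1}) we obtain:

  H_0: rank C_0 − rank ∂_1 = 9 − 8 = 1, and the invariant factors of ∂_1 are all 1, so H_0 ≅ Z.
  H_1: rank ker ∂_1 − rank ∂_2 = (27 − 8) − 18 = 1, and ∂_2 has invariant factor 2 > 1, so H_1 ≅ Z ⊕ Z/2.
  H_2: rank ker ∂_2 − rank ∂_3 = (18 − 18) − 0 = 0, and there is no ∂_3, so H_2 ≅ 0.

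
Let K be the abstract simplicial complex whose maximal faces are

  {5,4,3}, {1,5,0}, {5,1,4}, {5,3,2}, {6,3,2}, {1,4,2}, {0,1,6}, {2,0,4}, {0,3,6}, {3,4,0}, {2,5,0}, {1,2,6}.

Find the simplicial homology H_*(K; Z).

H_0 ≅ Z,  H_1 ≅ Z/2Z,  H_2 = 0.

Fix the vertex order 0 < 1 < 2 < 3 < 4 < 5 < 6 and write every simplex with vertices in increasing order. Then dim K = 2 and the simplices of K are:

  0-simplices (7): [0], [1], [2], [3], [4], [5], [6]
  1-simplices (18): [0,1], [0,2], [0,3], [0,4], [0,5], [0,6], [1,2], [1,4], [1,5], [1,6], [2,3], [2,4], [2,5], [2,6], [3,4], [3,5], [3,6], [4,5]
  2-simplices (12): [0,1,5], [0,1,6], [0,2,4], [0,2,5], [0,3,4], [0,3,6], [1,2,4], [1,2,6], [1,4,5], [2,3,5], [2,3,6], [3,4,5]

giving chain groups C_0 ≅ Z^7, C_1 ≅ Z^18, C_2 ≅ Z^12.

∂_1: C_1 → C_0 maps an edge to its endpoints' difference, ∂[p,q] = q − p. For instance
  ∂[1,4] = [4] − [1].
This gives a 7×18 integer matrix of rank 6; reducing to Smith normal form yields diagonal entries (1,1,1,1,1,1).

Boundary ∂_2: C_2 → C_1 maps a triangle to the signed sum of its edges. For instance
  ∂[1,4,5] = [4,5] − [1,5] + [1,4],
  ∂[0,1,5] = [1,5] − [0,5] + [0,1].
As a 18×12 matrix over Z this has rank 12, with invariant factors (1,1,1,1,1,1,1,1,1,1,1,2).

Reading off H_k = ker ∂_k / im ∂_{k+1}:

  H_0: rank C_0 − rank ∂_1 = 7 − 6 = 1, and the invariant factors of ∂_1 are all 1, so H_0 ≅ Z.
  H_1: rank ker ∂_1 − rank ∂_2 = (18 − 6) − 12 = 0, and ∂_2 has invariant factor 2 > 1, so H_1 ≅ Z/2Z.
  H_2: rank ker ∂_2 − rank ∂_3 = (12 − 12) − 0 = 0, and there is no ∂_3, so H_2 ≅ 0.

As a check, the Euler characteristic is 7 − 18 + 12 = 1, which agrees with 1 − 0 + 0 = 1.
(K is a triangulation of the real projective plane RP^2.)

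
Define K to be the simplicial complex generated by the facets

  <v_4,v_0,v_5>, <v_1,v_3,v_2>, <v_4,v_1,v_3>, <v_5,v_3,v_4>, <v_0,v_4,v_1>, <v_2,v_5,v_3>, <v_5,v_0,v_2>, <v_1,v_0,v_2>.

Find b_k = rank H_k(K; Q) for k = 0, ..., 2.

K has 6 vertices, 12 edges, 8 triangles.
rank ∂_0 = 0, rank ∂_1 = 5 ⇒ b_0 = 6 − 0 − 5 = 1; all invariant factors of ∂_1 are 1 so no torsion. So H_0 = Z.
rank ∂_1 = 5, rank ∂_2 = 7 ⇒ b_1 = 12 − 5 − 7 = 0; all invariant factors of ∂_2 are 1 so no torsion. So H_1 = 0.
rank ∂_2 = 7, rank ∂_3 = 0 ⇒ b_2 = 8 − 7 − 0 = 1. So H_2 = Z.

b_0 = 1, b_1 = 0, b_2 = 1.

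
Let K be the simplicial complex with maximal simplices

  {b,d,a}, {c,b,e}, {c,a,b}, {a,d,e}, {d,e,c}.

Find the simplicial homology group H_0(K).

H_0 = Z.

Fix the vertex order a < b < c < d < e and write every simplex with vertices in increasing order. Then dim K = 2 and the simplices of K are:

  0-simplices (5): a, b, c, d, e
  1-simplices (10): ab, ac, ad, ae, bc, bd, be, cd, ce, de
  2-simplices (5): abc, abd, ade, bce, cde

Hence C_0 ≅ Z^5, C_1 ≅ Z^10, C_2 ≅ Z^5.

∂_1: C_1 → C_0 sends each edge [p,q] (with p < q) to q − p. For instance
  ∂ce = e − c.
The resulting 5×10 matrix has rank 4, and its Smith normal form has invariant factors (1,1,1,1).

∂_2: C_2 → C_1 sends each 2-simplex [p,q,r] to [q,r] − [p,r] + [p,q]. For instance
  ∂bce = ce − be + bc,
  ∂cde = de − ce + cd.
This gives a 10×5 integer matrix of rank 5; reducing to Smith normal form yields diagonal entries (1,1,1,1,1).

Now H_k = ker ∂_k / im ∂_{k+1}, so:

  H_0: rank C_0 − rank ∂_1 = 5 − 4 = 1, and the invariant factors of ∂_1 are all 1, so H_0 ≅ Z.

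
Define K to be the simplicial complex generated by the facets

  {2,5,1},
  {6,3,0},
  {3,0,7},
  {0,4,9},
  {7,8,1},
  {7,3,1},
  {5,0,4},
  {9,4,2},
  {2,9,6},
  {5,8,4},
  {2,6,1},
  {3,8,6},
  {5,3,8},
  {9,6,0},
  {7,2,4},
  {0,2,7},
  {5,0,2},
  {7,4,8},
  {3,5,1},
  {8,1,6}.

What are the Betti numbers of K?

b_0 = 1, b_1 = 1, b_2 = 0.

Take the total order 0 < 1 < 2 < 3 < 4 < 5 < 6 < 7 < 8 < 9 on the vertex set. Then K (dimension 2) consists of the simplices:

  0-simplices (10): [0], [1], [2], [3], [4], [5], [6], [7], [8], [9]
  1-simplices (30): (30 of them)
  2-simplices (20): (20 of them)

Hence C_0 ≅ Z^10, C_1 ≅ Z^30, C_2 ≅ Z^20.

∂_1: C_1 → C_0 sends each edge [p,q] (with p < q) to q − p.
As a 10×30 matrix over Z this has rank 9, with invariant factors (1,1,1,1,1,1,1,1,1).

∂_2: C_2 → C_1 acts by ∂[p,q,r] = [q,r] − [p,r] + [p,q]. For instance
  ∂[1,2,5] = [2,5] − [1,5] + [1,2],
  ∂[0,3,6] = [3,6] − [0,6] + [0,3].
This gives a 30×20 integer matrix of rank 20; reducing to Smith normal form yields diagonal entries (1,1,1,1,1,1,1,1,1,1,1,1,1,1,1,1,1,1,1,2).

Reading off H_k = ker ∂_k / im ∂_{k+1}:

  H_0: rank C_0 − rank ∂_1 = 10 − 9 = 1, and the invariant factors of ∂_1 are all 1, so H_0 = Z.
  H_1: rank ker ∂_1 − rank ∂_2 = (30 − 9) − 20 = 1, and ∂_2 has invariant factor 2 > 1, so H_1 = Z ⊕ Z/2Z.
  H_2: rank ker ∂_2 − rank ∂_3 = (20 − 20) − 0 = 0, and there is no ∂_3, so H_2 = 0.

As a check, the Euler characteristic is 10 − 30 + 20 = 0, which agrees with 1 − 1 + 0 = 0.

Hence the Betti numbers are b_0 = 1, b_1 = 1, b_2 = 0.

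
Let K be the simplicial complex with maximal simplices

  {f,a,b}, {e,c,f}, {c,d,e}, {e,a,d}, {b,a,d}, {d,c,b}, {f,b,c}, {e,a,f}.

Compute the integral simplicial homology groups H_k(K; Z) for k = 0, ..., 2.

H_0 = Z,  H_1 = 0,  H_2 = Z.

Order the vertices as a < b < c < d < e < f. Listing each simplex with vertices in this order, K has dimension 2 with simplices:

  0-simplices (6): a, b, c, d, e, f
  1-simplices (12): ab, ad, ae, af, bc, bd, bf, cd, ce, cf, de, ef
  2-simplices (8): abd, abf, ade, aef, bcd, bcf, cde, cef

Hence C_0 ≅ Z^6, C_1 ≅ Z^12, C_2 ≅ Z^8.

Boundary ∂_1: C_1 → C_0 maps an edge to its endpoints' difference, ∂[p,q] = q − p. For instance
  ∂ef = f − e.
The 6×12 boundary matrix has rank 5 and Smith normal form diag(1,1,1,1,1).

The boundary map ∂_2: C_2 → C_1 acts by ∂[p,q,r] = [q,r] − [p,r] + [p,q]. For instance
  ∂bcd = cd − bd + bc,
  ∂ade = de − ae + ad.
The 12×8 boundary matrix has rank 7 and Smith normal form diag(1,1,1,1,1,1,1).

Reading off H_k = ker ∂_k / im ∂_{k+1}:

  H_0: rank C_0 − rank ∂_1 = 6 − 5 = 1, and the invariant factors of ∂_1 are all 1, so H_0 = Z.
  H_1: rank ker ∂_1 − rank ∂_2 = (12 − 5) − 7 = 0, and the invariant factors of ∂_2 are all 1, so H_1 = 0.
  H_2: rank ker ∂_2 − rank ∂_3 = (8 − 7) − 0 = 1, and there is no ∂_3, so H_2 = Z.

As a check, the Euler characteristic is 6 − 12 + 8 = 2, which agrees with 1 − 0 + 1 = 2.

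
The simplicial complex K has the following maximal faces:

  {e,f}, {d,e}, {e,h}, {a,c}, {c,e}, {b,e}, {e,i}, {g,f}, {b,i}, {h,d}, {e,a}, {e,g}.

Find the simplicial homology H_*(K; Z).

H_0 = Z,  H_1 = Z^4.

Fix the vertex order a < b < c < d < e < f < g < h < i and write every simplex with vertices in increasing order. Then dim K = 1 and the simplices of K are:

  0-simplices (9): a, b, c, d, e, f, g, h, i
  1-simplices (12): ac, ae, be, bi, ce, de, dh, ef, eg, eh, ei, fg

so the chain groups are C_0 ≅ Z^9, C_1 ≅ Z^12.

∂_1: C_1 → C_0 sends each edge [p,q] (with p < q) to q − p. For instance
  ∂ac = c − a.
As a 9×12 matrix over Z this has rank 8, with invariant factors (1,1,1,1,1,1,1,1).

Reading off H_k = ker ∂_k / im ∂_{k+1}:

  H_0: rank C_0 − rank ∂_1 = 9 − 8 = 1, and the invariant factors of ∂_1 are all 1, so H_0 = Z.
  H_1: rank ker ∂_1 − rank ∂_2 = (12 − 8) − 0 = 4, and there is no ∂_2, so H_1 = Z^4.

(K is a triangulation of a wedge of 4 circles.)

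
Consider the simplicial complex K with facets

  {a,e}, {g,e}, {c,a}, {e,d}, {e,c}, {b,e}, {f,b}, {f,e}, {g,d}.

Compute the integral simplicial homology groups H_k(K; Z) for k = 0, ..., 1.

H_0 ≅ Z,  H_1 ≅ Z^3.

K has 7 vertices, 9 edges.
rank ∂_0 = 0, rank ∂_1 = 6 ⇒ b_0 = 7 − 0 − 6 = 1; all invariant factors of ∂_1 are 1 so no torsion. So H_0 ≅ Z.
rank ∂_1 = 6, rank ∂_2 = 0 ⇒ b_1 = 9 − 6 − 0 = 3. So H_1 ≅ Z^3.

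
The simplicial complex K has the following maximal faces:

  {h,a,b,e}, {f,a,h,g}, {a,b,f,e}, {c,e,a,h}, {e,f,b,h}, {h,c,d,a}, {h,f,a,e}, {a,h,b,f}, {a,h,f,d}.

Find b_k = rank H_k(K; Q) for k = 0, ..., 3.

Fix the vertex order a < b < c < d < e < f < g < h and write every simplex with vertices in increasing order. Then dim K = 3 and the simplices of K are:

  0-simplices (8): a, b, c, d, e, f, g, h
  1-simplices (20): ab, ac, ad, ae, af, ag, ah, be, bf, bh, cd, ce, ch, df, dh, ef, eh, fg, fh, gh
  2-simplices (21): abe, abf, abh, acd, ace, ach, adf, adh, aef, aeh, afg, afh, agh, bef, beh, bfh, cdh, ceh, dfh, efh, fgh
  3-simplices (9): abef, abeh, abfh, acdh, aceh, adfh, aefh, afgh, befh

giving chain groups C_0 ≅ Z^8, C_1 ≅ Z^20, C_2 ≅ Z^21, C_3 ≅ Z^9.

Boundary ∂_1: C_1 → C_0 maps an edge to its endpoints' difference, ∂[p,q] = q − p.
As a 8×20 matrix over Z this has rank 7, with invariant factors (1,1,1,1,1,1,1).

∂_2: C_2 → C_1 acts by ∂[p,q,r] = [q,r] − [p,r] + [p,q]. For instance
  ∂abe = be − ae + ab,
  ∂dfh = fh − dh + df.
The resulting 20×21 matrix has rank 13, and its Smith normal form has invariant factors (1,1,1,1,1,1,1,1,1,1,1,1,1).

Boundary ∂_3: C_3 → C_2 sends each 3-simplex σ to the alternating sum Σ_i (−1)^i (σ with its i-th vertex removed). For instance
  ∂afgh = fgh − agh + afh − afg,
  ∂adfh = dfh − afh + adh − adf.
This gives a 21×9 integer matrix of rank 8; reducing to Smith normal form yields diagonal entries (1,1,1,1,1,1,1,1).

Now H_k = ker ∂_k / im ∂_{k+1}, so:

  H_0: rank C_0 − rank ∂_1 = 8 − 7 = 1, and the invariant factors of ∂_1 are all 1, so H_0 = Z.
  H_1: rank ker ∂_1 − rank ∂_2 = (20 − 7) − 13 = 0, and the invariant factors of ∂_2 are all 1, so H_1 = 0.
  H_2: rank ker ∂_2 − rank ∂_3 = (21 − 13) − 8 = 0, and the invariant factors of ∂_3 are all 1, so H_2 = 0.
  H_3: rank ker ∂_3 − rank ∂_4 = (9 − 8) − 0 = 1, and there is no ∂_4, so H_3 = Z.

Hence the Betti numbers are b_0 = 1, b_1 = 0, b_2 = 0, b_3 = 1.

b_0 = 1, b_1 = 0, b_2 = 0, b_3 = 1.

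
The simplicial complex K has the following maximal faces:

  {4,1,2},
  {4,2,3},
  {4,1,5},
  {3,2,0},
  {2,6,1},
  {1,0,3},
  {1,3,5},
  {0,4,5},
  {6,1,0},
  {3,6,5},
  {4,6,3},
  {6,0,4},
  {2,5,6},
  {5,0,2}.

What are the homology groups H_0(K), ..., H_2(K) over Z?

H_0 ≅ Z,  H_1 ≅ Z^2,  H_2 ≅ Z.

Take the total order 0 < 1 < 2 < 3 < 4 < 5 < 6 on the vertex set. Then K (dimension 2) consists of the simplices:

  0-simplices (7): [0], [1], [2], [3], [4], [5], [6]
  1-simplices (21): [0,1], [0,2], [0,3], [0,4], [0,5], [0,6], [1,2], [1,3], [1,4], [1,5], [1,6], [2,3], [2,4], [2,5], [2,6], [3,4], [3,5], [3,6], [4,5], [4,6], [5,6]
  2-simplices (14): [0,1,3], [0,1,6], [0,2,3], [0,2,5], [0,4,5], [0,4,6], [1,2,4], [1,2,6], [1,3,5], [1,4,5], [2,3,4], [2,5,6], [3,4,6], [3,5,6]

so the chain groups are C_0 ≅ Z^7, C_1 ≅ Z^21, C_2 ≅ Z^14.

The boundary map ∂_1: C_1 → C_0 is given by ∂[p,q] = [q] − [p].
As a 7×21 matrix over Z this has rank 6, with invariant factors (1,1,1,1,1,1).

Boundary ∂_2: C_2 → C_1 acts by ∂[p,q,r] = [q,r] − [p,r] + [p,q]. For instance
  ∂[1,3,5] = [3,5] − [1,5] + [1,3],
  ∂[2,3,4] = [3,4] − [2,4] + [2,3].
The 21×14 boundary matrix has rank 13 and Smith normal form diag(1,1,1,1,1,1,1,1,1,1,1,1,1).

Now H_k = ker ∂_k / im ∂_{k+1}, so:

  H_0: rank C_0 − rank ∂_1 = 7 − 6 = 1, and the invariant factors of ∂_1 are all 1, so H_0 = Z.
  H_1: rank ker ∂_1 − rank ∂_2 = (21 − 6) − 13 = 2, and the invariant factors of ∂_2 are all 1, so H_1 = Z^2.
  H_2: rank ker ∂_2 − rank ∂_3 = (14 − 13) − 0 = 1, and there is no ∂_3, so H_2 = Z.

(K is a triangulation of the torus T^2.)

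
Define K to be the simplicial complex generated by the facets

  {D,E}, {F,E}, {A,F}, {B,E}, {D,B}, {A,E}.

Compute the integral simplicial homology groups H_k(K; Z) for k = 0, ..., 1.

Fix the vertex order A < B < D < E < F and write every simplex with vertices in increasing order. Then dim K = 1 and the simplices of K are:

  0-simplices (5): A, B, D, E, F
  1-simplices (6): AE, AF, BD, BE, DE, EF

Hence C_0 ≅ Z^5, C_1 ≅ Z^6.

The boundary map ∂_1: C_1 → C_0 maps an edge to its endpoints' difference, ∂[p,q] = q − p.
As a 5×6 matrix over Z this has rank 4, with invariant factors (1,1,1,1).

Computing H_k = (kernel of ∂_k) / (image of ∂_{k+1}):

  H_0: rank C_0 − rank ∂_1 = 5 − 4 = 1, and the invariant factors of ∂_1 are all 1, so H_0 = Z.
  H_1: rank ker ∂_1 − rank ∂_2 = (6 − 4) − 0 = 2, and there is no ∂_2, so H_1 = Z^2.

As a check, the Euler characteristic is 5 − 6 = -1, which agrees with 1 − 2 = -1.

H_0 = Z,  H_1 = Z^2.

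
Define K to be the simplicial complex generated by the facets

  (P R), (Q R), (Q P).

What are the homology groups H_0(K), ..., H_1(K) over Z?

Order the vertices as P < Q < R. Listing each simplex with vertices in this order, K has dimension 1 with simplices:

  0-simplices (3): P, Q, R
  1-simplices (3): PQ, PR, QR

giving chain groups C_0 ≅ Z^3, C_1 ≅ Z^3.

∂_1: C_1 → C_0 maps an edge to its endpoints' difference, ∂[p,q] = q − p. For instance
  ∂QR = R − Q.
As a 3×3 matrix over Z this has rank 2, with invariant factors (1,1).

Reading off H_k = ker ∂_k / im ∂_{k+1}:

  H_0: rank C_0 − rank ∂_1 = 3 − 2 = 1, and the invariant factors of ∂_1 are all 1, so H_0 = Z.
  H_1: rank ker ∂_1 − rank ∂_2 = (3 − 2) − 0 = 1, and there is no ∂_2, so H_1 = Z.

As a check, the Euler characteristic is 3 − 3 = 0, which agrees with 1 − 1 = 0.

H_0 ≅ Z,  H_1 ≅ Z.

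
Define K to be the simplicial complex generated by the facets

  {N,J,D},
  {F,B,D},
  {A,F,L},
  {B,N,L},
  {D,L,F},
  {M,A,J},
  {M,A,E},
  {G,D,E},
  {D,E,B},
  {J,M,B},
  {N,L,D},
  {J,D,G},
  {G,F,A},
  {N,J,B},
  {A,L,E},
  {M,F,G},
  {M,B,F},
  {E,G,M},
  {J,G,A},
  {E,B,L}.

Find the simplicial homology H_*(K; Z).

H_0 = Z,  H_1 = Z ⊕ Z/2Z,  H_2 = 0.

We work with the vertex ordering A < B < D < E < F < G < J < L < M < N. The simplices of K, each written with vertices in increasing order, are:

  0-simplices (10): A, B, D, E, F, G, J, L, M, N
  1-simplices (30): AE, AF, AG, AJ, AL, AM, BD, BE, BF, BJ, BL, BM, BN, DE, DF, DG, DJ, DL, DN, EG, EL, EM, FG, FL, FM, GJ, GM, JM, JN, LN
  2-simplices (20): AEL, AEM, AFG, AFL, AGJ, AJM, BDE, BDF, BEL, BFM, BJM, BJN, BLN, DEG, DFL, DGJ, DJN, DLN, EGM, FGM

Hence C_0 ≅ Z^10, C_1 ≅ Z^30, C_2 ≅ Z^20.

∂_1: C_1 → C_0 maps an edge to its endpoints' difference, ∂[p,q] = q − p. For instance
  ∂DG = G − D.
The resulting 10×30 matrix has rank 9, and its Smith normal form has invariant factors (1,1,1,1,1,1,1,1,1).

Boundary ∂_2: C_2 → C_1 maps a triangle to the signed sum of its edges. For instance
  ∂BDF = DF − BF + BD,
  ∂BJN = JN − BN + BJ.
This gives a 30×20 integer matrix of rank 20; reducing to Smith normal form yields diagonal entries (1,1,1,1,1,1,1,1,1,1,1,1,1,1,1,1,1,1,1,2).

From H_k ≅ ker(∂_k) / im(∂_{k+1}) we obtain:

  H_0: rank C_0 − rank ∂_1 = 10 − 9 = 1, and the invariant factors of ∂_1 are all 1, so H_0 = Z.
  H_1: rank ker ∂_1 − rank ∂_2 = (30 − 9) − 20 = 1, and ∂_2 has invariant factor 2 > 1, so H_1 = Z ⊕ Z/2Z.
  H_2: rank ker ∂_2 − rank ∂_3 = (20 − 20) − 0 = 0, and there is no ∂_3, so H_2 = 0.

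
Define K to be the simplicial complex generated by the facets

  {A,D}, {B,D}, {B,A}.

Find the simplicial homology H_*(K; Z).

We work with the vertex ordering A < B < D. The simplices of K, each written with vertices in increasing order, are:

  0-simplices (3): A, B, D
  1-simplices (3): AB, AD, BD

Hence C_0 ≅ Z^3, C_1 ≅ Z^3.

Boundary ∂_1: C_1 → C_0 sends each edge [p,q] (with p < q) to q − p.
The 3×3 boundary matrix has rank 2 and Smith normal form diag(1,1).

Now H_k = ker ∂_k / im ∂_{k+1}, so:

  H_0: rank C_0 − rank ∂_1 = 3 − 2 = 1, and the invariant factors of ∂_1 are all 1, so H_0 ≅ Z.
  H_1: rank ker ∂_1 − rank ∂_2 = (3 − 2) − 0 = 1, and there is no ∂_2, so H_1 ≅ Z.

As a check, the Euler characteristic is 3 − 3 = 0, which agrees with 1 − 1 = 0.
(K is a triangulation of the circle S^1.)

H_0 = Z,  H_1 = Z.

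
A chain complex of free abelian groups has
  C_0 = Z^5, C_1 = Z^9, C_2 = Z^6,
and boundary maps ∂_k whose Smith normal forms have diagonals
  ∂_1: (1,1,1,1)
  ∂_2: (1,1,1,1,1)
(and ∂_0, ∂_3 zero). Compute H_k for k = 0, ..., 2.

H_0 ≅ Z,  H_1 = 0,  H_2 ≅ Z.

H_0: b_0 = 5 − 0 − 4 = 1; torsion from ∂_1 factors > 1: none. So H_0 ≅ Z.
H_1: b_1 = 9 − 4 − 5 = 0; torsion from ∂_2 factors > 1: none. So H_1 ≅ 0.
H_2: b_2 = 6 − 5 − 0 = 1; torsion from ∂_3 factors > 1: none. So H_2 ≅ Z.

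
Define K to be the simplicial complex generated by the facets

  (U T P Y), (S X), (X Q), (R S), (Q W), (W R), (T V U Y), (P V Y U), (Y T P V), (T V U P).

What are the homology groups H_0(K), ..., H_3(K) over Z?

H_0 = Z^2,  H_1 = Z,  H_2 = 0,  H_3 = Z.

Take the total order P < Q < R < S < T < U < V < W < X < Y on the vertex set. Then K (dimension 3) consists of the simplices:

  0-simplices (10): P, Q, R, S, T, U, V, W, X, Y
  1-simplices (15): PT, PU, PV, PY, QW, QX, RS, RW, SX, TU, TV, TY, UV, UY, VY
  2-simplices (10): PTU, PTV, PTY, PUV, PUY, PVY, TUV, TUY, TVY, UVY
  3-simplices (5): PTUV, PTUY, PTVY, PUVY, TUVY

giving chain groups C_0 ≅ Z^10, C_1 ≅ Z^15, C_2 ≅ Z^10, C_3 ≅ Z^5.

Boundary ∂_1: C_1 → C_0 sends each edge [p,q] (with p < q) to q − p. For instance
  ∂QX = X − Q.
The resulting 10×15 matrix has rank 8, and its Smith normal form has invariant factors (1,1,1,1,1,1,1,1).

Boundary ∂_2: C_2 → C_1 maps a triangle to the signed sum of its edges. For instance
  ∂TUV = UV − TV + TU,
  ∂PUY = UY − PY + PU.
As a 15×10 matrix over Z this has rank 6, with invariant factors (1,1,1,1,1,1).

Boundary ∂_3: C_3 → C_2 sends each 3-simplex σ to the alternating sum Σ_i (−1)^i (σ with its i-th vertex removed). For instance
  ∂PUVY = UVY − PVY + PUY − PUV,
  ∂PTUY = TUY − PUY + PTY − PTU.
This gives a 10×5 integer matrix of rank 4; reducing to Smith normal form yields diagonal entries (1,1,1,1).

From H_k ≅ ker(∂_k) / im(∂_{k+1}) we obtain:

  H_0: rank C_0 − rank ∂_1 = 10 − 8 = 2, and the invariant factors of ∂_1 are all 1, so H_0 = Z^2.
  H_1: rank ker ∂_1 − rank ∂_2 = (15 − 8) − 6 = 1, and the invariant factors of ∂_2 are all 1, so H_1 = Z.
  H_2: rank ker ∂_2 − rank ∂_3 = (10 − 6) − 4 = 0, and the invariant factors of ∂_3 are all 1, so H_2 = 0.
  H_3: rank ker ∂_3 − rank ∂_4 = (5 − 4) − 0 = 1, and there is no ∂_4, so H_3 = Z.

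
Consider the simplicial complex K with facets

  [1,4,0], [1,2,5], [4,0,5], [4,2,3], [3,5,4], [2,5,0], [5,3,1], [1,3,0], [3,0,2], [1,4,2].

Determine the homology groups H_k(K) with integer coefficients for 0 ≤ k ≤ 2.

H_0 ≅ Z,  H_1 ≅ Z/2,  H_2 = 0.

We work with the vertex ordering 0 < 1 < 2 < 3 < 4 < 5. The simplices of K, each written with vertices in increasing order, are:

  0-simplices (6): [0], [1], [2], [3], [4], [5]
  1-simplices (15): [0,1], [0,2], [0,3], [0,4], [0,5], [1,2], [1,3], [1,4], [1,5], [2,3], [2,4], [2,5], [3,4], [3,5], [4,5]
  2-simplices (10): [0,1,3], [0,1,4], [0,2,3], [0,2,5], [0,4,5], [1,2,4], [1,2,5], [1,3,5], [2,3,4], [3,4,5]

Hence C_0 ≅ Z^6, C_1 ≅ Z^15, C_2 ≅ Z^10.

∂_1: C_1 → C_0 sends each edge [p,q] (with p < q) to q − p. For instance
  ∂[0,4] = [4] − [0].
The 6×15 boundary matrix has rank 5 and Smith normal form diag(1,1,1,1,1).

Boundary ∂_2: C_2 → C_1 maps a triangle to the signed sum of its edges. For instance
  ∂[0,2,5] = [2,5] − [0,5] + [0,2],
  ∂[0,1,4] = [1,4] − [0,4] + [0,1].
The 15×10 boundary matrix has rank 10 and Smith normal form diag(1,1,1,1,1,1,1,1,1,2).

Reading off H_k = ker ∂_k / im ∂_{k+1}:

  H_0: rank C_0 − rank ∂_1 = 6 − 5 = 1, and the invariant factors of ∂_1 are all 1, so H_0 = Z.
  H_1: rank ker ∂_1 − rank ∂_2 = (15 − 5) − 10 = 0, and ∂_2 has invariant factor 2 > 1, so H_1 = Z/2.
  H_2: rank ker ∂_2 − rank ∂_3 = (10 − 10) − 0 = 0, and there is no ∂_3, so H_2 = 0.

As a check, the Euler characteristic is 6 − 15 + 10 = 1, which agrees with 1 − 0 + 0 = 1.
(K is a triangulation of the real projective plane RP^2.)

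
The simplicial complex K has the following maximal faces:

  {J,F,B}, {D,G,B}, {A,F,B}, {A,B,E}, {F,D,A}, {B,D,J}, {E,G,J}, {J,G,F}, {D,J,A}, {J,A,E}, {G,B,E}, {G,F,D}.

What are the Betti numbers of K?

b_0 = 1, b_1 = 0, b_2 = 0.

Fix the vertex order A < B < D < E < F < G < J and write every simplex with vertices in increasing order. Then dim K = 2 and the simplices of K are:

  0-simplices (7): A, B, D, E, F, G, J
  1-simplices (18): AB, AD, AE, AF, AJ, BD, BE, BF, BG, BJ, DF, DG, DJ, EG, EJ, FG, FJ, GJ
  2-simplices (12): ABE, ABF, ADF, ADJ, AEJ, BDG, BDJ, BEG, BFJ, DFG, EGJ, FGJ

Hence C_0 ≅ Z^7, C_1 ≅ Z^18, C_2 ≅ Z^12.

Boundary ∂_1: C_1 → C_0 is given by ∂[p,q] = [q] − [p]. For instance
  ∂AJ = J − A.
As a 7×18 matrix over Z this has rank 6, with invariant factors (1,1,1,1,1,1).

∂_2: C_2 → C_1 maps a triangle to the signed sum of its edges. For instance
  ∂BEG = EG − BG + BE,
  ∂ADJ = DJ − AJ + AD.
As a 18×12 matrix over Z this has rank 12, with invariant factors (1,1,1,1,1,1,1,1,1,1,1,2).

Now H_k = ker ∂_k / im ∂_{k+1}, so:

  H_0: rank C_0 − rank ∂_1 = 7 − 6 = 1, and the invariant factors of ∂_1 are all 1, so H_0 = Z.
  H_1: rank ker ∂_1 − rank ∂_2 = (18 − 6) − 12 = 0, and ∂_2 has invariant factor 2 > 1, so H_1 = Z/2.
  H_2: rank ker ∂_2 − rank ∂_3 = (12 − 12) − 0 = 0, and there is no ∂_3, so H_2 = 0.

As a check, the Euler characteristic is 7 − 18 + 12 = 1, which agrees with 1 − 0 + 0 = 1.

Hence the Betti numbers are b_0 = 1, b_1 = 0, b_2 = 0.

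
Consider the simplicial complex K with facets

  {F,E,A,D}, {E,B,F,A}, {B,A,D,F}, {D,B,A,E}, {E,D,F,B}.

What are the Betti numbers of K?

We work with the vertex ordering A < B < D < E < F. The simplices of K, each written with vertices in increasing order, are:

  0-simplices (5): A, B, D, E, F
  1-simplices (10): AB, AD, AE, AF, BD, BE, BF, DE, DF, EF
  2-simplices (10): ABD, ABE, ABF, ADE, ADF, AEF, BDE, BDF, BEF, DEF
  3-simplices (5): ABDE, ABDF, ABEF, ADEF, BDEF

so the chain groups are C_0 ≅ Z^5, C_1 ≅ Z^10, C_2 ≅ Z^10, C_3 ≅ Z^5.

Boundary ∂_1: C_1 → C_0 maps an edge to its endpoints' difference, ∂[p,q] = q − p. For instance
  ∂BE = E − B.
The 5×10 boundary matrix has rank 4 and Smith normal form diag(1,1,1,1).

Boundary ∂_2: C_2 → C_1 sends each 2-simplex [p,q,r] to [q,r] − [p,r] + [p,q]. For instance
  ∂DEF = EF − DF + DE,
  ∂ABF = BF − AF + AB.
The 10×10 boundary matrix has rank 6 and Smith normal form diag(1,1,1,1,1,1).

Boundary ∂_3: C_3 → C_2 sends each 3-simplex σ to the alternating sum Σ_i (−1)^i (σ with its i-th vertex removed). For instance
  ∂ABEF = BEF − AEF + ABF − ABE,
  ∂BDEF = DEF − BEF + BDF − BDE.
The 10×5 boundary matrix has rank 4 and Smith normal form diag(1,1,1,1).

Now H_k = ker ∂_k / im ∂_{k+1}, so:

  H_0: rank C_0 − rank ∂_1 = 5 − 4 = 1, and the invariant factors of ∂_1 are all 1, so H_0 ≅ Z.
  H_1: rank ker ∂_1 − rank ∂_2 = (10 − 4) − 6 = 0, and the invariant factors of ∂_2 are all 1, so H_1 ≅ 0.
  H_2: rank ker ∂_2 − rank ∂_3 = (10 − 6) − 4 = 0, and the invariant factors of ∂_3 are all 1, so H_2 ≅ 0.
  H_3: rank ker ∂_3 − rank ∂_4 = (5 − 4) − 0 = 1, and there is no ∂_4, so H_3 ≅ Z.

(K is a triangulation of the 3-sphere S^3.)

Hence the Betti numbers are b_0 = 1, b_1 = 0, b_2 = 0, b_3 = 1.

b_0 = 1, b_1 = 0, b_2 = 0, b_3 = 1.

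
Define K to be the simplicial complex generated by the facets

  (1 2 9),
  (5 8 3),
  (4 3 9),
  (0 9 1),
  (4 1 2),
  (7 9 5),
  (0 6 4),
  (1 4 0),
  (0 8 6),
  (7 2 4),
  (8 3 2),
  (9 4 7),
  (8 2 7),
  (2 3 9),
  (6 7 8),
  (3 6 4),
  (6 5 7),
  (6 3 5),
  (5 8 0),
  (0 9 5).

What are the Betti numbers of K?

b_0 = 1, b_1 = 1, b_2 = 0.

Take the total order 0 < 1 < 2 < 3 < 4 < 5 < 6 < 7 < 8 < 9 on the vertex set. Then K (dimension 2) consists of the simplices:

  0-simplices (10): [0], [1], [2], [3], [4], [5], [6], [7], [8], [9]
  1-simplices (30): (30 of them)
  2-simplices (20): (20 of them)

Hence C_0 ≅ Z^10, C_1 ≅ Z^30, C_2 ≅ Z^20.

Boundary ∂_1: C_1 → C_0 maps an edge to its endpoints' difference, ∂[p,q] = q − p. For instance
  ∂[0,1] = [1] − [0].
This gives a 10×30 integer matrix of rank 9; reducing to Smith normal form yields diagonal entries (1,1,1,1,1,1,1,1,1).

The boundary map ∂_2: C_2 → C_1 acts by ∂[p,q,r] = [q,r] − [p,r] + [p,q]. For instance
  ∂[0,5,8] = [5,8] − [0,8] + [0,5],
  ∂[3,5,6] = [5,6] − [3,6] + [3,5].
The resulting 30×20 matrix has rank 20, and its Smith normal form has invariant factors (1,1,1,1,1,1,1,1,1,1,1,1,1,1,1,1,1,1,1,2).

From H_k ≅ ker(∂_k) / im(∂_{k+1}) we obtain:

  H_0: rank C_0 − rank ∂_1 = 10 − 9 = 1, and the invariant factors of ∂_1 are all 1, so H_0 ≅ Z.
  H_1: rank ker ∂_1 − rank ∂_2 = (30 − 9) − 20 = 1, and ∂_2 has invariant factor 2 > 1, so H_1 ≅ Z ⊕ Z/2Z.
  H_2: rank ker ∂_2 − rank ∂_3 = (20 − 20) − 0 = 0, and there is no ∂_3, so H_2 ≅ 0.

Hence the Betti numbers are b_0 = 1, b_1 = 1, b_2 = 0.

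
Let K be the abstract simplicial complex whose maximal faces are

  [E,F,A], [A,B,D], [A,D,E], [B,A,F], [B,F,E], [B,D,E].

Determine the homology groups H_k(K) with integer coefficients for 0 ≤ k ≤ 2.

H_0 ≅ Z,  H_1 = 0,  H_2 ≅ Z.

Fix the vertex order A < B < D < E < F and write every simplex with vertices in increasing order. Then dim K = 2 and the simplices of K are:

  0-simplices (5): A, B, D, E, F
  1-simplices (9): AB, AD, AE, AF, BD, BE, BF, DE, EF
  2-simplices (6): ABD, ABF, ADE, AEF, BDE, BEF

Hence C_0 ≅ Z^5, C_1 ≅ Z^9, C_2 ≅ Z^6.

Boundary ∂_1: C_1 → C_0 is given by ∂[p,q] = [q] − [p]. For instance
  ∂DE = E − D.
The 5×9 boundary matrix has rank 4 and Smith normal form diag(1,1,1,1).

The boundary map ∂_2: C_2 → C_1 sends each 2-simplex [p,q,r] to [q,r] − [p,r] + [p,q]. For instance
  ∂ABD = BD − AD + AB,
  ∂BEF = EF − BF + BE.
The 9×6 boundary matrix has rank 5 and Smith normal form diag(1,1,1,1,1).

Now H_k = ker ∂_k / im ∂_{k+1}, so:

  H_0: rank C_0 − rank ∂_1 = 5 − 4 = 1, and the invariant factors of ∂_1 are all 1, so H_0 = Z.
  H_1: rank ker ∂_1 − rank ∂_2 = (9 − 4) − 5 = 0, and the invariant factors of ∂_2 are all 1, so H_1 = 0.
  H_2: rank ker ∂_2 − rank ∂_3 = (6 − 5) − 0 = 1, and there is no ∂_3, so H_2 = Z.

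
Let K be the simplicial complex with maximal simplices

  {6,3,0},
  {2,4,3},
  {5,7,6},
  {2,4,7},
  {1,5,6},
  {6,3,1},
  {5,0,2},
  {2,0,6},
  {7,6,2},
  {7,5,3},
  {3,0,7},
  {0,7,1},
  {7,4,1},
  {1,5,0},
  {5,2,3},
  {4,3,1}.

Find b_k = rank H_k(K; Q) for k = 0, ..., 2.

Fix the vertex order 0 < 1 < 2 < 3 < 4 < 5 < 6 < 7 and write every simplex with vertices in increasing order. Then dim K = 2 and the simplices of K are:

  0-simplices (8): [0], [1], [2], [3], [4], [5], [6], [7]
  1-simplices (24): (24 of them)
  2-simplices (16): [0,1,5], [0,1,7], [0,2,5], [0,2,6], [0,3,6], [0,3,7], [1,3,4], [1,3,6], [1,4,7], [1,5,6], [2,3,4], [2,3,5], [2,4,7], [2,6,7], [3,5,7], [5,6,7]

giving chain groups C_0 ≅ Z^8, C_1 ≅ Z^24, C_2 ≅ Z^16.

Boundary ∂_1: C_1 → C_0 maps an edge to its endpoints' difference, ∂[p,q] = q − p.
The resulting 8×24 matrix has rank 7, and its Smith normal form has invariant factors (1,1,1,1,1,1,1).

The boundary map ∂_2: C_2 → C_1 maps a triangle to the signed sum of its edges. For instance
  ∂[1,3,4] = [3,4] − [1,4] + [1,3],
  ∂[0,1,7] = [1,7] − [0,7] + [0,1].
The resulting 24×16 matrix has rank 15, and its Smith normal form has invariant factors (1,1,1,1,1,1,1,1,1,1,1,1,1,1,1).

Computing H_k = (kernel of ∂_k) / (image of ∂_{k+1}):

  H_0: rank C_0 − rank ∂_1 = 8 − 7 = 1, and the invariant factors of ∂_1 are all 1, so H_0 = Z.
  H_1: rank ker ∂_1 − rank ∂_2 = (24 − 7) − 15 = 2, and the invariant factors of ∂_2 are all 1, so H_1 = Z^2.
  H_2: rank ker ∂_2 − rank ∂_3 = (16 − 15) − 0 = 1, and there is no ∂_3, so H_2 = Z.

Hence the Betti numbers are b_0 = 1, b_1 = 2, b_2 = 1.

b_0 = 1, b_1 = 2, b_2 = 1.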